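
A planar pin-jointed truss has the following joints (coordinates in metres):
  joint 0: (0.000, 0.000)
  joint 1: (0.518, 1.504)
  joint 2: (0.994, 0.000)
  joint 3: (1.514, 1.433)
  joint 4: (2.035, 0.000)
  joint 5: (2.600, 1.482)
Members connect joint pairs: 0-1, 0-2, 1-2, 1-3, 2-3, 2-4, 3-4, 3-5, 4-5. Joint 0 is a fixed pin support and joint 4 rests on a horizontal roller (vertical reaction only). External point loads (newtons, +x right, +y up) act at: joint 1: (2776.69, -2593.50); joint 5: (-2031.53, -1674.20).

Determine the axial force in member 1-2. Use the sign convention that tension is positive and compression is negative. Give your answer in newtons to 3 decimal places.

N=6 nodes, M=9 members, R=3 reactions → 2N=12, M+R=12
member 0 (0-1): L=1.5907, (cx,cy)=(0.3256,0.9455)
member 1 (0-2): L=0.9940, (cx,cy)=(1.0000,0.0000)
member 2 (1-2): L=1.5775, (cx,cy)=(0.3017,-0.9534)
member 3 (1-3): L=0.9985, (cx,cy)=(0.9975,-0.0711)
member 4 (2-3): L=1.5244, (cx,cy)=(0.3411,0.9400)
member 5 (2-4): L=1.0410, (cx,cy)=(1.0000,0.0000)
member 6 (3-4): L=1.5248, (cx,cy)=(0.3417,-0.9398)
member 7 (3-5): L=1.0871, (cx,cy)=(0.9990,0.0451)
member 8 (4-5): L=1.5860, (cx,cy)=(0.3562,0.9344)
solve A·x = −loads:
  F[0-1] = -947.4676 N (compression)
  F[0-2] = +1053.6952 N (tension)
  F[1-2] = -1585.7652 N (compression)
  F[1-3] = -2613.3542 N (compression)
  F[2-3] = +1608.3159 N (tension)
  F[2-4] = +26.5953 N (tension)
  F[3-4] = -1874.4582 N (compression)
  F[3-5] = -1419.0832 N (compression)
  F[4-5] = -1723.2879 N (compression)
  Rx@0 = -745.1600 N
  Ry@0 = +895.8242 N
  Ry@4 = +3371.8758 N

-1585.765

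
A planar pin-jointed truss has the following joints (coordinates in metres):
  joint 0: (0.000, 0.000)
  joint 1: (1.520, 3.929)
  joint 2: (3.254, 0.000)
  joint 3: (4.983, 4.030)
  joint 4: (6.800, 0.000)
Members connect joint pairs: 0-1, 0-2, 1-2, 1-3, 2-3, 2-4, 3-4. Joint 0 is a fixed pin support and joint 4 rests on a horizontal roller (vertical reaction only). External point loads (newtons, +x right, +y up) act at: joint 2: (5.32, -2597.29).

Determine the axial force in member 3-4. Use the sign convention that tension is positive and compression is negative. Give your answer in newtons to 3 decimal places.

-1363.367

N=5 nodes, M=7 members, R=3 reactions → 2N=10, M+R=10
member 0 (0-1): L=4.2128, (cx,cy)=(0.3608,0.9326)
member 1 (0-2): L=3.2540, (cx,cy)=(1.0000,0.0000)
member 2 (1-2): L=4.2946, (cx,cy)=(0.4038,-0.9149)
member 3 (1-3): L=3.4645, (cx,cy)=(0.9996,0.0292)
member 4 (2-3): L=4.3852, (cx,cy)=(0.3943,0.9190)
member 5 (2-4): L=3.5460, (cx,cy)=(1.0000,0.0000)
member 6 (3-4): L=4.4207, (cx,cy)=(0.4110,-0.9116)
solve A·x = −loads:
  F[0-1] = -1452.2323 N (compression)
  F[0-2] = +529.2965 N (tension)
  F[1-2] = +1445.1432 N (tension)
  F[1-3] = -1107.9393 N (compression)
  F[2-3] = +1387.5855 N (tension)
  F[2-4] = +560.3753 N (tension)
  F[3-4] = -1363.3673 N (compression)
  Rx@0 = -5.3200 N
  Ry@0 = +1354.4103 N
  Ry@4 = +1242.8797 N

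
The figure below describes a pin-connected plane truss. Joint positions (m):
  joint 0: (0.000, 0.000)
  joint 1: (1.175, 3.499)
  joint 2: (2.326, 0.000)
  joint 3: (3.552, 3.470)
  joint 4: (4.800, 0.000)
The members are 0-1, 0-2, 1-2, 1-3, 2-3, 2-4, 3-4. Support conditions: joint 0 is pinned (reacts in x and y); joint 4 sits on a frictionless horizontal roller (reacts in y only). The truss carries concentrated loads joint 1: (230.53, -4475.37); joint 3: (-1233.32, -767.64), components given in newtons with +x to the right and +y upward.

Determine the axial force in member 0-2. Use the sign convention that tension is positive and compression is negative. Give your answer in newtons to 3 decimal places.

N=5 nodes, M=7 members, R=3 reactions → 2N=10, M+R=10
member 0 (0-1): L=3.6910, (cx,cy)=(0.3183,0.9480)
member 1 (0-2): L=2.3260, (cx,cy)=(1.0000,0.0000)
member 2 (1-2): L=3.6834, (cx,cy)=(0.3125,-0.9499)
member 3 (1-3): L=2.3772, (cx,cy)=(0.9999,-0.0122)
member 4 (2-3): L=3.6802, (cx,cy)=(0.3331,0.9429)
member 5 (2-4): L=2.4740, (cx,cy)=(1.0000,0.0000)
member 6 (3-4): L=3.6876, (cx,cy)=(0.3384,-0.9410)
solve A·x = −loads:
  F[0-1] = -4539.1039 N (compression)
  F[0-2] = +442.1893 N (tension)
  F[1-2] = -160.6198 N (compression)
  F[1-3] = -1625.4400 N (compression)
  F[2-3] = +161.8199 N (tension)
  F[2-4] = +338.0915 N (tension)
  F[3-4] = -998.9957 N (compression)
  Rx@0 = +1002.7900 N
  Ry@0 = +4302.9639 N
  Ry@4 = +940.0461 N

442.189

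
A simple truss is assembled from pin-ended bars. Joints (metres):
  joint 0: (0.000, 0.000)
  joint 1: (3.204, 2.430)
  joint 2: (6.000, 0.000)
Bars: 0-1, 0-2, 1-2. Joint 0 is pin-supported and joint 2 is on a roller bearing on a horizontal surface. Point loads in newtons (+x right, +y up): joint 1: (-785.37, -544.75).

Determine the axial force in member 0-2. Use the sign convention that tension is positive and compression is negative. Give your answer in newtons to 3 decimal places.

-31.272

N=3 nodes, M=3 members, R=3 reactions → 2N=6, M+R=6
member 0 (0-1): L=4.0213, (cx,cy)=(0.7968,0.6043)
member 1 (0-2): L=6.0000, (cx,cy)=(1.0000,0.0000)
member 2 (1-2): L=3.7044, (cx,cy)=(0.7548,-0.6560)
solve A·x = −loads:
  F[0-1] = -946.4492 N (compression)
  F[0-2] = -31.2719 N (compression)
  F[1-2] = +41.4318 N (tension)
  Rx@0 = +785.3700 N
  Ry@0 = +571.9284 N
  Ry@2 = -27.1784 N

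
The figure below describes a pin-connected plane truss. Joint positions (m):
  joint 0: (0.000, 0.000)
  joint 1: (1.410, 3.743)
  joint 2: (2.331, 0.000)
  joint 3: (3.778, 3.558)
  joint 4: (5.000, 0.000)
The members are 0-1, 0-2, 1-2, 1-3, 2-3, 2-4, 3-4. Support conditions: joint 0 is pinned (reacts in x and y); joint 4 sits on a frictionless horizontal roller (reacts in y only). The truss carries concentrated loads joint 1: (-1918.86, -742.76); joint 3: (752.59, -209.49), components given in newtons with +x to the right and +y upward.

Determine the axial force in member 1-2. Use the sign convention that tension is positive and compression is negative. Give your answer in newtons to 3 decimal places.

N=5 nodes, M=7 members, R=3 reactions → 2N=10, M+R=10
member 0 (0-1): L=3.9998, (cx,cy)=(0.3525,0.9358)
member 1 (0-2): L=2.3310, (cx,cy)=(1.0000,0.0000)
member 2 (1-2): L=3.8546, (cx,cy)=(0.2389,-0.9710)
member 3 (1-3): L=2.3752, (cx,cy)=(0.9970,-0.0779)
member 4 (2-3): L=3.8410, (cx,cy)=(0.3767,0.9263)
member 5 (2-4): L=2.6690, (cx,cy)=(1.0000,0.0000)
member 6 (3-4): L=3.7620, (cx,cy)=(0.3248,-0.9458)
solve A·x = −loads:
  F[0-1] = -1587.3157 N (compression)
  F[0-2] = -606.7088 N (compression)
  F[1-2] = +668.2924 N (tension)
  F[1-3] = +1203.2775 N (tension)
  F[2-3] = -700.5493 N (compression)
  F[2-4] = -183.1168 N (compression)
  F[3-4] = +563.7361 N (tension)
  Rx@0 = +1166.2700 N
  Ry@0 = +1485.4166 N
  Ry@4 = -533.1666 N

668.292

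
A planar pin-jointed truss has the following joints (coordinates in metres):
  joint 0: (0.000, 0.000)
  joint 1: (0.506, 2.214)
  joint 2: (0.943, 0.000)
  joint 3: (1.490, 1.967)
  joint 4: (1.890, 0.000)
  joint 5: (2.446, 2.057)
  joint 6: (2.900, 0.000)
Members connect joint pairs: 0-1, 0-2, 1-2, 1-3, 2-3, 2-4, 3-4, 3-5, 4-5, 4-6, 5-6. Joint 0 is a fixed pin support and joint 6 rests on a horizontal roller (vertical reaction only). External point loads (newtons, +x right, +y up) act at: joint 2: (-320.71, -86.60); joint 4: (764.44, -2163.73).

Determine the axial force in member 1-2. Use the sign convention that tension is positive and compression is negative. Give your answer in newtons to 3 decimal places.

920.785

N=7 nodes, M=11 members, R=3 reactions → 2N=14, M+R=14
member 0 (0-1): L=2.2711, (cx,cy)=(0.2228,0.9749)
member 1 (0-2): L=0.9430, (cx,cy)=(1.0000,0.0000)
member 2 (1-2): L=2.2567, (cx,cy)=(0.1936,-0.9811)
member 3 (1-3): L=1.0145, (cx,cy)=(0.9699,-0.2435)
member 4 (2-3): L=2.0416, (cx,cy)=(0.2679,0.9634)
member 5 (2-4): L=0.9470, (cx,cy)=(1.0000,0.0000)
member 6 (3-4): L=2.0073, (cx,cy)=(0.1993,-0.9799)
member 7 (3-5): L=0.9602, (cx,cy)=(0.9956,0.0937)
member 8 (4-5): L=2.1308, (cx,cy)=(0.2609,0.9654)
member 9 (4-6): L=1.0100, (cx,cy)=(1.0000,0.0000)
member 10 (5-6): L=2.1065, (cx,cy)=(0.2155,-0.9765)
solve A·x = −loads:
  F[0-1] = -832.9521 N (compression)
  F[0-2] = +629.3125 N (tension)
  F[1-2] = +920.7854 N (tension)
  F[1-3] = -375.1763 N (compression)
  F[2-3] = -847.7498 N (compression)
  F[2-4] = +1355.4579 N (tension)
  F[3-4] = +670.6447 N (tension)
  F[3-5] = -727.8659 N (compression)
  F[4-5] = +1560.6002 N (tension)
  F[4-6] = +317.4502 N (tension)
  F[5-6] = -1472.9306 N (compression)
  Rx@0 = -443.7300 N
  Ry@0 = +812.0150 N
  Ry@6 = +1438.3150 N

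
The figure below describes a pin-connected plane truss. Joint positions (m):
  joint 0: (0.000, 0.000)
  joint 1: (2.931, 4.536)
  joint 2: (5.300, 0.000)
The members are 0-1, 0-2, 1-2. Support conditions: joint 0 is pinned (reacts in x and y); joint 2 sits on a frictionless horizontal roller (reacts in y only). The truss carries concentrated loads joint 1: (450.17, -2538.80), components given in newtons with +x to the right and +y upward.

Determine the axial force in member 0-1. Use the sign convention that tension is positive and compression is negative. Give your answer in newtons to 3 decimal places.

-892.376

N=3 nodes, M=3 members, R=3 reactions → 2N=6, M+R=6
member 0 (0-1): L=5.4006, (cx,cy)=(0.5427,0.8399)
member 1 (0-2): L=5.3000, (cx,cy)=(1.0000,0.0000)
member 2 (1-2): L=5.1174, (cx,cy)=(0.4629,-0.8864)
solve A·x = −loads:
  F[0-1] = -892.3762 N (compression)
  F[0-2] = +934.4816 N (tension)
  F[1-2] = -2018.6098 N (compression)
  Rx@0 = -450.1700 N
  Ry@0 = +749.5181 N
  Ry@2 = +1789.2819 N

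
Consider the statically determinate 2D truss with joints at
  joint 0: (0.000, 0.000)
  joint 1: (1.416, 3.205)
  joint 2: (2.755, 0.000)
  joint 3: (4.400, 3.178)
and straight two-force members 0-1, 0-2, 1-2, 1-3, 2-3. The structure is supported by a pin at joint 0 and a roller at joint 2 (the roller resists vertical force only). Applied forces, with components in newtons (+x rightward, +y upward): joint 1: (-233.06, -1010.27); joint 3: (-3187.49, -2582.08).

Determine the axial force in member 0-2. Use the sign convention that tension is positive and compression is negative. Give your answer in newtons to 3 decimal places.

-2140.500

N=4 nodes, M=5 members, R=3 reactions → 2N=8, M+R=8
member 0 (0-1): L=3.5039, (cx,cy)=(0.4041,0.9147)
member 1 (0-2): L=2.7550, (cx,cy)=(1.0000,0.0000)
member 2 (1-2): L=3.4735, (cx,cy)=(0.3855,-0.9227)
member 3 (1-3): L=2.9841, (cx,cy)=(1.0000,-0.0090)
member 4 (2-3): L=3.5785, (cx,cy)=(0.4597,0.8881)
solve A·x = −loads:
  F[0-1] = -3167.4612 N (compression)
  F[0-2] = -2140.4998 N (compression)
  F[1-2] = +2063.1488 N (tension)
  F[1-3] = -1842.3976 N (compression)
  F[2-3] = -2926.2565 N (compression)
  Rx@0 = +3420.5500 N
  Ry@0 = +2897.2887 N
  Ry@2 = +695.0613 N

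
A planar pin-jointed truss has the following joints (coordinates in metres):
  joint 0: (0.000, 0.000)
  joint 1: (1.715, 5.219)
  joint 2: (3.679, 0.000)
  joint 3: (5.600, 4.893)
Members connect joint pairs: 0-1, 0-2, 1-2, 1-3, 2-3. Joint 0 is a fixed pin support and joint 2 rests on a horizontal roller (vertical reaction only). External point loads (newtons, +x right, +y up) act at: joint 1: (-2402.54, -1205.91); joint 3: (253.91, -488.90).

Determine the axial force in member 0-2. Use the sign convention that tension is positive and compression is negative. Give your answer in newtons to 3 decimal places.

-1011.974

N=4 nodes, M=5 members, R=3 reactions → 2N=8, M+R=8
member 0 (0-1): L=5.4936, (cx,cy)=(0.3122,0.9500)
member 1 (0-2): L=3.6790, (cx,cy)=(1.0000,0.0000)
member 2 (1-2): L=5.5763, (cx,cy)=(0.3522,-0.9359)
member 3 (1-3): L=3.8987, (cx,cy)=(0.9965,-0.0836)
member 4 (2-3): L=5.2566, (cx,cy)=(0.3654,0.9308)
solve A·x = −loads:
  F[0-1] = -3640.9820 N (compression)
  F[0-2] = -1011.9744 N (compression)
  F[1-2] = +2368.6586 N (tension)
  F[1-3] = +433.1501 N (tension)
  F[2-3] = -486.3180 N (compression)
  Rx@0 = +2148.6300 N
  Ry@0 = +3459.0120 N
  Ry@2 = -1764.2020 N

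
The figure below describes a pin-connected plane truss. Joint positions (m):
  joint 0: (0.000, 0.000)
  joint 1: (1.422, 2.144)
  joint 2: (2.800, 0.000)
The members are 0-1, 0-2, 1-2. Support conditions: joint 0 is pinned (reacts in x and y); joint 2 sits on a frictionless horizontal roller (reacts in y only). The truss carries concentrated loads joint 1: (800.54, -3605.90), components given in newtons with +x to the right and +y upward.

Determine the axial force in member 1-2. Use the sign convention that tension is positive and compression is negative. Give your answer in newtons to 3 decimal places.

N=3 nodes, M=3 members, R=3 reactions → 2N=6, M+R=6
member 0 (0-1): L=2.5727, (cx,cy)=(0.5527,0.8334)
member 1 (0-2): L=2.8000, (cx,cy)=(1.0000,0.0000)
member 2 (1-2): L=2.5487, (cx,cy)=(0.5407,-0.8412)
solve A·x = −loads:
  F[0-1] = -1393.9091 N (compression)
  F[0-2] = +1570.9888 N (tension)
  F[1-2] = -2905.5889 N (compression)
  Rx@0 = -800.5400 N
  Ry@0 = +1161.6330 N
  Ry@2 = +2444.2670 N

-2905.589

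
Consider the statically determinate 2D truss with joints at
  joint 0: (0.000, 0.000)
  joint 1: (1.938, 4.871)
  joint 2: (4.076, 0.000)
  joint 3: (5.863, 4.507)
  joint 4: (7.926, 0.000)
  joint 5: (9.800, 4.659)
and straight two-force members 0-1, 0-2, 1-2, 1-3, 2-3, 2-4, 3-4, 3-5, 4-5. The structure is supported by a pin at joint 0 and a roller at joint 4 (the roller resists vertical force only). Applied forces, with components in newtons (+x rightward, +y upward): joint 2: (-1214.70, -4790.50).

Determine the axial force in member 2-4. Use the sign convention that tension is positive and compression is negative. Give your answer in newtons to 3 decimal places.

1127.646

N=6 nodes, M=9 members, R=3 reactions → 2N=12, M+R=12
member 0 (0-1): L=5.2424, (cx,cy)=(0.3697,0.9292)
member 1 (0-2): L=4.0760, (cx,cy)=(1.0000,0.0000)
member 2 (1-2): L=5.3196, (cx,cy)=(0.4019,-0.9157)
member 3 (1-3): L=3.9418, (cx,cy)=(0.9957,-0.0923)
member 4 (2-3): L=4.8483, (cx,cy)=(0.3686,0.9296)
member 5 (2-4): L=3.8500, (cx,cy)=(1.0000,0.0000)
member 6 (3-4): L=4.9567, (cx,cy)=(0.4162,-0.9093)
member 7 (3-5): L=3.9399, (cx,cy)=(0.9993,0.0386)
member 8 (4-5): L=5.0218, (cx,cy)=(0.3732,0.9278)
solve A·x = −loads:
  F[0-1] = -2504.3636 N (compression)
  F[0-2] = -288.8873 N (compression)
  F[1-2] = +2746.8101 N (tension)
  F[1-3] = -2038.5018 N (compression)
  F[2-3] = +2447.6295 N (tension)
  F[2-4] = +1127.6456 N (tension)
  F[3-4] = -2709.3636 N (compression)
  F[3-5] = +0.0000 N (tension)
  F[4-5] = -0.0000 N (compression)
  Rx@0 = +1214.7000 N
  Ry@0 = +2326.9524 N
  Ry@4 = +2463.5476 N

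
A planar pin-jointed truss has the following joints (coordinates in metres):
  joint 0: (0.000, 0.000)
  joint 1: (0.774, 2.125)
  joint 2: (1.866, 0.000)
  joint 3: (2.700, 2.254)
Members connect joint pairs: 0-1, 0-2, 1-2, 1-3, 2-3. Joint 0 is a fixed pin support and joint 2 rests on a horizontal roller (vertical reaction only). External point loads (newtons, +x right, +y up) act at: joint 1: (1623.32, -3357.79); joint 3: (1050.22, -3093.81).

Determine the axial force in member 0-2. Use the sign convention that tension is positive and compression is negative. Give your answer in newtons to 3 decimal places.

N=4 nodes, M=5 members, R=3 reactions → 2N=8, M+R=8
member 0 (0-1): L=2.2616, (cx,cy)=(0.3422,0.9396)
member 1 (0-2): L=1.8660, (cx,cy)=(1.0000,0.0000)
member 2 (1-2): L=2.3892, (cx,cy)=(0.4571,-0.8894)
member 3 (1-3): L=1.9303, (cx,cy)=(0.9978,0.0668)
member 4 (2-3): L=2.4033, (cx,cy)=(0.3470,0.9379)
solve A·x = −loads:
  F[0-1] = +2697.9044 N (tension)
  F[0-2] = +1750.2090 N (tension)
  F[1-2] = -6455.8211 N (compression)
  F[1-3] = +2255.7789 N (tension)
  F[2-3] = -3459.5390 N (compression)
  Rx@0 = -2673.5400 N
  Ry@0 = -2534.9849 N
  Ry@2 = +8986.5849 N

1750.209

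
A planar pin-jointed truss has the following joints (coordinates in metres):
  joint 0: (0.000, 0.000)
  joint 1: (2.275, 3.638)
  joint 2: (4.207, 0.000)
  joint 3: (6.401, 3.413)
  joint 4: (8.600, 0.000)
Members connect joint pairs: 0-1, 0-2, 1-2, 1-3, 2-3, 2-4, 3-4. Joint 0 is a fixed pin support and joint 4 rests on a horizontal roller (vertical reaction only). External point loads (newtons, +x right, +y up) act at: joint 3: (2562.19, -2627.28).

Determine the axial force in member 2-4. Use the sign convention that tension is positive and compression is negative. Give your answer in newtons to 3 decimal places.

1915.071

N=5 nodes, M=7 members, R=3 reactions → 2N=10, M+R=10
member 0 (0-1): L=4.2908, (cx,cy)=(0.5302,0.8479)
member 1 (0-2): L=4.2070, (cx,cy)=(1.0000,0.0000)
member 2 (1-2): L=4.1192, (cx,cy)=(0.4690,-0.8832)
member 3 (1-3): L=4.1321, (cx,cy)=(0.9985,-0.0545)
member 4 (2-3): L=4.0574, (cx,cy)=(0.5407,0.8412)
member 5 (2-4): L=4.3930, (cx,cy)=(1.0000,0.0000)
member 6 (3-4): L=4.0601, (cx,cy)=(0.5416,-0.8406)
solve A·x = −loads:
  F[0-1] = +406.9534 N (tension)
  F[0-2] = +2346.4199 N (tension)
  F[1-2] = -416.0514 N (compression)
  F[1-3] = +411.5192 N (tension)
  F[2-3] = +436.8238 N (tension)
  F[2-4] = +1915.0710 N (tension)
  F[3-4] = -3535.8447 N (compression)
  Rx@0 = -2562.1900 N
  Ry@0 = -345.0425 N
  Ry@4 = +2972.3225 N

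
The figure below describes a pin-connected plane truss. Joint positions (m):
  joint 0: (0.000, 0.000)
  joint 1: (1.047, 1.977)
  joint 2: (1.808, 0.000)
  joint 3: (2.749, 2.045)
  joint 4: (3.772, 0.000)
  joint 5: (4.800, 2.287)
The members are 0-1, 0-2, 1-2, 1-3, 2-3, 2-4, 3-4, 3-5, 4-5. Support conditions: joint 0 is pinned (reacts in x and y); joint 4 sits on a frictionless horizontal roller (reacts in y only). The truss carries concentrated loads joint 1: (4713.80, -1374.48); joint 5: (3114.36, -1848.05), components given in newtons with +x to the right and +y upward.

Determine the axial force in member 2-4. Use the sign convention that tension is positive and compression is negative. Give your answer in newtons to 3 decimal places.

1325.772

N=6 nodes, M=9 members, R=3 reactions → 2N=12, M+R=12
member 0 (0-1): L=2.2371, (cx,cy)=(0.4680,0.8837)
member 1 (0-2): L=1.8080, (cx,cy)=(1.0000,0.0000)
member 2 (1-2): L=2.1184, (cx,cy)=(0.3592,-0.9332)
member 3 (1-3): L=1.7034, (cx,cy)=(0.9992,0.0399)
member 4 (2-3): L=2.2511, (cx,cy)=(0.4180,0.9084)
member 5 (2-4): L=1.9640, (cx,cy)=(1.0000,0.0000)
member 6 (3-4): L=2.2866, (cx,cy)=(0.4474,-0.8943)
member 7 (3-5): L=2.0652, (cx,cy)=(0.9931,0.1172)
member 8 (4-5): L=2.5074, (cx,cy)=(0.4100,0.9121)
solve A·x = −loads:
  F[0-1] = +4378.7283 N (tension)
  F[0-2] = +5778.8672 N (tension)
  F[1-2] = -5646.3834 N (compression)
  F[1-3] = -636.6524 N (compression)
  F[2-3] = +5800.5793 N (tension)
  F[2-4] = +1325.7723 N (tension)
  F[3-4] = -5313.9869 N (compression)
  F[3-5] = +4194.9036 N (tension)
  F[4-5] = -2565.0913 N (compression)
  Rx@0 = -7828.1600 N
  Ry@0 = -3869.5815 N
  Ry@4 = +7092.1115 N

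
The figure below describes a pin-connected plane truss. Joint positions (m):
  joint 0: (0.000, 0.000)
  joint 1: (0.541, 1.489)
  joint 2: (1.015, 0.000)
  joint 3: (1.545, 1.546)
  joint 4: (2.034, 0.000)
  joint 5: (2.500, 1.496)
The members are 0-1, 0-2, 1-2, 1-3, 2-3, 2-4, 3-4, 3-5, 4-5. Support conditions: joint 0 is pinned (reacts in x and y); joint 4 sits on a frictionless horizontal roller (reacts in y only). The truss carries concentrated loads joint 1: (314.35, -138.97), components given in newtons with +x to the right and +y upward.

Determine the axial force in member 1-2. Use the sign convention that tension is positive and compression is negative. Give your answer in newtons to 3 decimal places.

-290.987

N=6 nodes, M=9 members, R=3 reactions → 2N=12, M+R=12
member 0 (0-1): L=1.5842, (cx,cy)=(0.3415,0.9399)
member 1 (0-2): L=1.0150, (cx,cy)=(1.0000,0.0000)
member 2 (1-2): L=1.5626, (cx,cy)=(0.3033,-0.9529)
member 3 (1-3): L=1.0056, (cx,cy)=(0.9984,0.0567)
member 4 (2-3): L=1.6343, (cx,cy)=(0.3243,0.9460)
member 5 (2-4): L=1.0190, (cx,cy)=(1.0000,0.0000)
member 6 (3-4): L=1.6215, (cx,cy)=(0.3016,-0.9534)
member 7 (3-5): L=0.9563, (cx,cy)=(0.9986,-0.0523)
member 8 (4-5): L=1.5669, (cx,cy)=(0.2974,0.9548)
solve A·x = −loads:
  F[0-1] = +136.3086 N (tension)
  F[0-2] = +267.8020 N (tension)
  F[1-2] = -290.9875 N (compression)
  F[1-3] = -179.8242 N (compression)
  F[2-3] = +293.1183 N (tension)
  F[2-4] = +84.4789 N (tension)
  F[3-4] = -280.1264 N (compression)
  F[3-5] = -0.0000 N (compression)
  F[4-5] = +0.0000 N (tension)
  Rx@0 = -314.3500 N
  Ry@0 = -128.1145 N
  Ry@4 = +267.0845 N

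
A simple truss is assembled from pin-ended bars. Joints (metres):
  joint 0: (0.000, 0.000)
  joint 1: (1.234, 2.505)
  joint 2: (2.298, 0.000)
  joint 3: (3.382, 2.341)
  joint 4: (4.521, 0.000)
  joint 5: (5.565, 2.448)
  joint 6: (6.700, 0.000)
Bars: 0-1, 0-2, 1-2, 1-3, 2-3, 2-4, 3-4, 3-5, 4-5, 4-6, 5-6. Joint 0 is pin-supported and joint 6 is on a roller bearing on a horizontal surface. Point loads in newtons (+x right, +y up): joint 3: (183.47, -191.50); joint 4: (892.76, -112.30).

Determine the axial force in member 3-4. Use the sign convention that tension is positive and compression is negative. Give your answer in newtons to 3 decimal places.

-149.895

N=7 nodes, M=11 members, R=3 reactions → 2N=14, M+R=14
member 0 (0-1): L=2.7925, (cx,cy)=(0.4419,0.8971)
member 1 (0-2): L=2.2980, (cx,cy)=(1.0000,0.0000)
member 2 (1-2): L=2.7216, (cx,cy)=(0.3909,-0.9204)
member 3 (1-3): L=2.1543, (cx,cy)=(0.9971,-0.0761)
member 4 (2-3): L=2.5798, (cx,cy)=(0.4202,0.9074)
member 5 (2-4): L=2.2230, (cx,cy)=(1.0000,0.0000)
member 6 (3-4): L=2.6034, (cx,cy)=(0.4375,-0.8992)
member 7 (3-5): L=2.1856, (cx,cy)=(0.9988,0.0490)
member 8 (4-5): L=2.6613, (cx,cy)=(0.3923,0.9198)
member 9 (4-6): L=2.1790, (cx,cy)=(1.0000,0.0000)
member 10 (5-6): L=2.6983, (cx,cy)=(0.4206,-0.9072)
solve A·x = −loads:
  F[0-1] = -74.9704 N (compression)
  F[0-2] = +1109.3598 N (tension)
  F[1-2] = +78.3576 N (tension)
  F[1-3] = -63.9490 N (compression)
  F[2-3] = -79.4781 N (compression)
  F[2-4] = +1173.3893 N (tension)
  F[3-4] = -149.8948 N (compression)
  F[3-5] = -215.3073 N (compression)
  F[4-5] = +268.6193 N (tension)
  F[4-6] = +109.6735 N (tension)
  F[5-6] = -260.7350 N (compression)
  Rx@0 = -1076.2300 N
  Ry@0 = +67.2530 N
  Ry@6 = +236.5470 N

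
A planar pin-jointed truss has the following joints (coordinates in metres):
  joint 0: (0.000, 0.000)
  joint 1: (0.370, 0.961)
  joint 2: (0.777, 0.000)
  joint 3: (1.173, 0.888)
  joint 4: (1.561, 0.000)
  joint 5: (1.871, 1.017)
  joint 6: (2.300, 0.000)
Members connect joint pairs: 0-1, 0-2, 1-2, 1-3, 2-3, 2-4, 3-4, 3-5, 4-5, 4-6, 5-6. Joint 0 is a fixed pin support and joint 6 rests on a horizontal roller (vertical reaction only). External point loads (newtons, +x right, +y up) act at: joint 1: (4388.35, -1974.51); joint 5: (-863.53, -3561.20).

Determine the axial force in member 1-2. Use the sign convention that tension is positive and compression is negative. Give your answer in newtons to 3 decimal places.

N=7 nodes, M=11 members, R=3 reactions → 2N=14, M+R=14
member 0 (0-1): L=1.0298, (cx,cy)=(0.3593,0.9332)
member 1 (0-2): L=0.7770, (cx,cy)=(1.0000,0.0000)
member 2 (1-2): L=1.0436, (cx,cy)=(0.3900,-0.9208)
member 3 (1-3): L=0.8063, (cx,cy)=(0.9959,-0.0905)
member 4 (2-3): L=0.9723, (cx,cy)=(0.4073,0.9133)
member 5 (2-4): L=0.7840, (cx,cy)=(1.0000,0.0000)
member 6 (3-4): L=0.9691, (cx,cy)=(0.4004,-0.9163)
member 7 (3-5): L=0.7098, (cx,cy)=(0.9833,0.1817)
member 8 (4-5): L=1.0632, (cx,cy)=(0.2916,0.9565)
member 9 (4-6): L=0.7390, (cx,cy)=(1.0000,0.0000)
member 10 (5-6): L=1.1038, (cx,cy)=(0.3887,-0.9214)
solve A·x = −loads:
  F[0-1] = -931.5870 N (compression)
  F[0-2] = +3859.5433 N (tension)
  F[1-2] = -763.2569 N (compression)
  F[1-3] = -4443.6647 N (compression)
  F[2-3] = +769.5413 N (tension)
  F[2-4] = +3248.4642 N (tension)
  F[3-4] = -1883.2729 N (compression)
  F[3-5] = -3414.8245 N (compression)
  F[4-5] = +1804.1228 N (tension)
  F[4-6] = +1968.3946 N (tension)
  F[5-6] = -5064.5089 N (compression)
  Rx@0 = -3524.8200 N
  Ry@0 = +869.3760 N
  Ry@6 = +4666.3340 N

-763.257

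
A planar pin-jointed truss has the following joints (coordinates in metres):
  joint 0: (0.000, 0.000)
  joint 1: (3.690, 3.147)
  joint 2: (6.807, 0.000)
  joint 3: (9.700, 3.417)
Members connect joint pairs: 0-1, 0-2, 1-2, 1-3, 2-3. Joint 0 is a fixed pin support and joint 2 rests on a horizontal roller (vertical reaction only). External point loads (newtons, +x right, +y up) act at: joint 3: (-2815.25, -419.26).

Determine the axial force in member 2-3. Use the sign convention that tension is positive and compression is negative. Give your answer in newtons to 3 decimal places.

-398.796

N=4 nodes, M=5 members, R=3 reactions → 2N=8, M+R=8
member 0 (0-1): L=4.8497, (cx,cy)=(0.7609,0.6489)
member 1 (0-2): L=6.8070, (cx,cy)=(1.0000,0.0000)
member 2 (1-2): L=4.4294, (cx,cy)=(0.7037,-0.7105)
member 3 (1-3): L=6.0161, (cx,cy)=(0.9990,0.0449)
member 4 (2-3): L=4.4772, (cx,cy)=(0.6462,0.7632)
solve A·x = −loads:
  F[0-1] = -1903.2405 N (compression)
  F[0-2] = -1367.1316 N (compression)
  F[1-2] = +1576.5600 N (tension)
  F[1-3] = -2560.1425 N (compression)
  F[2-3] = -398.7961 N (compression)
  Rx@0 = +2815.2500 N
  Ry@0 = +1235.0213 N
  Ry@2 = -815.7613 N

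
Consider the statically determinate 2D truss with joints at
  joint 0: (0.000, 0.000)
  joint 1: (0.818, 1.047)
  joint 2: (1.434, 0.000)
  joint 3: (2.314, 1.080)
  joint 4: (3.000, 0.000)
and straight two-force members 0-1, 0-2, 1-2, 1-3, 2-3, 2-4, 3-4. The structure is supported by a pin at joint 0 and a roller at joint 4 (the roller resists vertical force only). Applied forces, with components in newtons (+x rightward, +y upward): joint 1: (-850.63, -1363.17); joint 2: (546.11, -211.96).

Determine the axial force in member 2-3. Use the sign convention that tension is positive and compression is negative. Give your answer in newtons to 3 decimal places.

234.606

N=5 nodes, M=7 members, R=3 reactions → 2N=10, M+R=10
member 0 (0-1): L=1.3287, (cx,cy)=(0.6157,0.7880)
member 1 (0-2): L=1.4340, (cx,cy)=(1.0000,0.0000)
member 2 (1-2): L=1.2148, (cx,cy)=(0.5071,-0.8619)
member 3 (1-3): L=1.4964, (cx,cy)=(0.9998,0.0221)
member 4 (2-3): L=1.3931, (cx,cy)=(0.6317,0.7752)
member 5 (2-4): L=1.5660, (cx,cy)=(1.0000,0.0000)
member 6 (3-4): L=1.2795, (cx,cy)=(0.5362,-0.8441)
solve A·x = −loads:
  F[0-1] = -1775.3413 N (compression)
  F[0-2] = +788.4842 N (tension)
  F[1-2] = +34.9058 N (tension)
  F[1-3] = -260.1380 N (compression)
  F[2-3] = +234.6062 N (tension)
  F[2-4] = +111.8803 N (tension)
  F[3-4] = -208.6667 N (compression)
  Rx@0 = +304.5200 N
  Ry@0 = +1398.9920 N
  Ry@4 = +176.1380 N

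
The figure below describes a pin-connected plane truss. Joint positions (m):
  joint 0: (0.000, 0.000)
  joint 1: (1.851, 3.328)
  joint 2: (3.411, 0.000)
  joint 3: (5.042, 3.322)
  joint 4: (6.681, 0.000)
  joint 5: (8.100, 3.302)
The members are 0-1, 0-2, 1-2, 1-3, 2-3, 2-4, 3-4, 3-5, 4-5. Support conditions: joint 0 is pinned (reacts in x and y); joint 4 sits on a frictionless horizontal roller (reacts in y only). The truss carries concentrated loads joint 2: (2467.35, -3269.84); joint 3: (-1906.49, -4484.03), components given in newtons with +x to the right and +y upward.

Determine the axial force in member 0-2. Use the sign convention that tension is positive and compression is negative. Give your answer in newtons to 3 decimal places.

2590.072

N=6 nodes, M=9 members, R=3 reactions → 2N=12, M+R=12
member 0 (0-1): L=3.8081, (cx,cy)=(0.4861,0.8739)
member 1 (0-2): L=3.4110, (cx,cy)=(1.0000,0.0000)
member 2 (1-2): L=3.6755, (cx,cy)=(0.4244,-0.9055)
member 3 (1-3): L=3.1910, (cx,cy)=(1.0000,-0.0019)
member 4 (2-3): L=3.7008, (cx,cy)=(0.4407,0.8976)
member 5 (2-4): L=3.2700, (cx,cy)=(1.0000,0.0000)
member 6 (3-4): L=3.7043, (cx,cy)=(0.4425,-0.8968)
member 7 (3-5): L=3.0581, (cx,cy)=(1.0000,-0.0065)
member 8 (4-5): L=3.5940, (cx,cy)=(0.3948,0.9188)
solve A·x = −loads:
  F[0-1] = -4174.7615 N (compression)
  F[0-2] = +2590.0717 N (tension)
  F[1-2] = +4037.1268 N (tension)
  F[1-3] = -3742.7117 N (compression)
  F[2-3] = -429.5819 N (compression)
  F[2-4] = +2025.5390 N (tension)
  F[3-4] = -4577.9436 N (compression)
  F[3-5] = +0.0000 N (tension)
  F[4-5] = -0.0000 N (compression)
  Rx@0 = -560.8600 N
  Ry@0 = +3648.4152 N
  Ry@4 = +4105.4548 N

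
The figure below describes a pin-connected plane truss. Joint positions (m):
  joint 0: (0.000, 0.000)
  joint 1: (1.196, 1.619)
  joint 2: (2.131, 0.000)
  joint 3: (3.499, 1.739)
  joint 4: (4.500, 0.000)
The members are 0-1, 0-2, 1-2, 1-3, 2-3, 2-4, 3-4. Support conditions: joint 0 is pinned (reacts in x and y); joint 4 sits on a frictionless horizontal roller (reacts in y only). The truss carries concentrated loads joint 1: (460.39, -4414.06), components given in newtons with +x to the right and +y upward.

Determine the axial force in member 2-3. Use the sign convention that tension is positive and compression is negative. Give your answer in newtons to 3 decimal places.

N=5 nodes, M=7 members, R=3 reactions → 2N=10, M+R=10
member 0 (0-1): L=2.0129, (cx,cy)=(0.5942,0.8043)
member 1 (0-2): L=2.1310, (cx,cy)=(1.0000,0.0000)
member 2 (1-2): L=1.8696, (cx,cy)=(0.5001,-0.8660)
member 3 (1-3): L=2.3061, (cx,cy)=(0.9986,0.0520)
member 4 (2-3): L=2.2126, (cx,cy)=(0.6183,0.7860)
member 5 (2-4): L=2.3690, (cx,cy)=(1.0000,0.0000)
member 6 (3-4): L=2.0065, (cx,cy)=(0.4989,-0.8667)
solve A·x = −loads:
  F[0-1] = -3823.3798 N (compression)
  F[0-2] = +2732.1716 N (tension)
  F[1-2] = -1660.4527 N (compression)
  F[1-3] = -1904.3453 N (compression)
  F[2-3] = +1829.4761 N (tension)
  F[2-4] = +770.6360 N (tension)
  F[3-4] = -1544.7516 N (compression)
  Rx@0 = -460.3900 N
  Ry@0 = +3075.2629 N
  Ry@4 = +1338.7971 N

1829.476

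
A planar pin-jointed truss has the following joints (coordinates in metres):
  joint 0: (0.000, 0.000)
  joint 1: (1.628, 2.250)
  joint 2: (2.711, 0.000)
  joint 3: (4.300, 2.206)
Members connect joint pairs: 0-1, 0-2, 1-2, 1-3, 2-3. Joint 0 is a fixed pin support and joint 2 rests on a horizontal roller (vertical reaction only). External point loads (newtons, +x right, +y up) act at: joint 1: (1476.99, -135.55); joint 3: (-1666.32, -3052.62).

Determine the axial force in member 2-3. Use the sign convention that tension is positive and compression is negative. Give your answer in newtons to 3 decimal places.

N=4 nodes, M=5 members, R=3 reactions → 2N=8, M+R=8
member 0 (0-1): L=2.7772, (cx,cy)=(0.5862,0.8102)
member 1 (0-2): L=2.7110, (cx,cy)=(1.0000,0.0000)
member 2 (1-2): L=2.4971, (cx,cy)=(0.4337,-0.9011)
member 3 (1-3): L=2.6724, (cx,cy)=(0.9999,-0.0165)
member 4 (2-3): L=2.7187, (cx,cy)=(0.5845,0.8114)
solve A·x = −loads:
  F[0-1] = +1981.0673 N (tension)
  F[0-2] = -1350.6322 N (compression)
  F[1-2] = -1941.2933 N (compression)
  F[1-3] = +526.3365 N (tension)
  F[2-3] = -3751.4111 N (compression)
  Rx@0 = +189.3300 N
  Ry@0 = -1604.9938 N
  Ry@2 = +4793.1638 N

-3751.411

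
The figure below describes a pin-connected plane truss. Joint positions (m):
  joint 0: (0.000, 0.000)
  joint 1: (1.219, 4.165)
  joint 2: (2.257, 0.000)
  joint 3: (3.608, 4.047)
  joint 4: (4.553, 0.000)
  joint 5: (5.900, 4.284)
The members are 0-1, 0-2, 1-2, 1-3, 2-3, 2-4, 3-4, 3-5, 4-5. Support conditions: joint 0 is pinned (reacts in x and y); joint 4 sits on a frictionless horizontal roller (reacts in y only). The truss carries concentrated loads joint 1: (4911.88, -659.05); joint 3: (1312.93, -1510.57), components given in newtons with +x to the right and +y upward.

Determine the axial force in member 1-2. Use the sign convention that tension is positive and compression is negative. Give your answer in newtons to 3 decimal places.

N=6 nodes, M=9 members, R=3 reactions → 2N=12, M+R=12
member 0 (0-1): L=4.3397, (cx,cy)=(0.2809,0.9597)
member 1 (0-2): L=2.2570, (cx,cy)=(1.0000,0.0000)
member 2 (1-2): L=4.2924, (cx,cy)=(0.2418,-0.9703)
member 3 (1-3): L=2.3919, (cx,cy)=(0.9988,-0.0493)
member 4 (2-3): L=4.2665, (cx,cy)=(0.3166,0.9485)
member 5 (2-4): L=2.2960, (cx,cy)=(1.0000,0.0000)
member 6 (3-4): L=4.1559, (cx,cy)=(0.2274,-0.9738)
member 7 (3-5): L=2.3042, (cx,cy)=(0.9947,0.1029)
member 8 (4-5): L=4.4908, (cx,cy)=(0.2999,0.9540)
solve A·x = −loads:
  F[0-1] = +5068.2405 N (tension)
  F[0-2] = +4801.1738 N (tension)
  F[1-2] = -5583.3437 N (compression)
  F[1-3] = -2140.6697 N (compression)
  F[2-3] = +5711.5330 N (tension)
  F[2-4] = +1642.4384 N (tension)
  F[3-4] = -7223.0225 N (compression)
  F[3-5] = +0.0000 N (tension)
  F[4-5] = -0.0000 N (compression)
  Rx@0 = -6224.8100 N
  Ry@0 = -4864.1877 N
  Ry@4 = +7033.8077 N

-5583.344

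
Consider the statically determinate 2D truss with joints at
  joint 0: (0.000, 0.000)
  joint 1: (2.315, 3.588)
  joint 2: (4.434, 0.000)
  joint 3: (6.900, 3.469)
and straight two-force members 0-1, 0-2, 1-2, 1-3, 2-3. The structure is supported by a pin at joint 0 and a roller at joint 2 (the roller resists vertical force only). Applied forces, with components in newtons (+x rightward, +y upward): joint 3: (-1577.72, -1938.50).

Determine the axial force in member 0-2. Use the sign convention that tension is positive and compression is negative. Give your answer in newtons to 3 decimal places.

N=4 nodes, M=5 members, R=3 reactions → 2N=8, M+R=8
member 0 (0-1): L=4.2700, (cx,cy)=(0.5422,0.8403)
member 1 (0-2): L=4.4340, (cx,cy)=(1.0000,0.0000)
member 2 (1-2): L=4.1670, (cx,cy)=(0.5085,-0.8611)
member 3 (1-3): L=4.5865, (cx,cy)=(0.9997,-0.0259)
member 4 (2-3): L=4.2562, (cx,cy)=(0.5794,0.8150)
solve A·x = −loads:
  F[0-1] = -185.9386 N (compression)
  F[0-2] = -1476.9128 N (compression)
  F[1-2] = +187.3636 N (tension)
  F[1-3] = -196.1513 N (compression)
  F[2-3] = -2384.6286 N (compression)
  Rx@0 = +1577.7200 N
  Ry@0 = +156.2403 N
  Ry@2 = +1782.2597 N

-1476.913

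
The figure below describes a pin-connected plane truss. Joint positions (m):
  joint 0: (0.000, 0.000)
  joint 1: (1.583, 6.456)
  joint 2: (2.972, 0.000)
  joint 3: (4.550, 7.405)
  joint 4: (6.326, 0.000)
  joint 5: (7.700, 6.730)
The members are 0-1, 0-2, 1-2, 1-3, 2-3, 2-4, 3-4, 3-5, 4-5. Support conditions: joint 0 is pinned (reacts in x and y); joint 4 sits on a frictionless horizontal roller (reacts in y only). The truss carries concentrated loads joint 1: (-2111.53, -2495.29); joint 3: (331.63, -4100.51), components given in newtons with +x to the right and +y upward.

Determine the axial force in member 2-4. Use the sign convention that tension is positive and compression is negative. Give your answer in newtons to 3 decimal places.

433.386

N=6 nodes, M=9 members, R=3 reactions → 2N=12, M+R=12
member 0 (0-1): L=6.6472, (cx,cy)=(0.2381,0.9712)
member 1 (0-2): L=2.9720, (cx,cy)=(1.0000,0.0000)
member 2 (1-2): L=6.6037, (cx,cy)=(0.2103,-0.9776)
member 3 (1-3): L=3.1151, (cx,cy)=(0.9525,0.3046)
member 4 (2-3): L=7.5713, (cx,cy)=(0.2084,0.9780)
member 5 (2-4): L=3.3540, (cx,cy)=(1.0000,0.0000)
member 6 (3-4): L=7.6150, (cx,cy)=(0.2332,-0.9724)
member 7 (3-5): L=3.2215, (cx,cy)=(0.9778,-0.2095)
member 8 (4-5): L=6.8688, (cx,cy)=(0.2000,0.9798)
solve A·x = −loads:
  F[0-1] = -4930.6612 N (compression)
  F[0-2] = -605.6932 N (compression)
  F[1-2] = +2481.8704 N (tension)
  F[1-3] = +436.0237 N (tension)
  F[2-3] = -2480.8293 N (compression)
  F[2-4] = +433.3858 N (tension)
  F[3-4] = -1858.2390 N (compression)
  F[3-5] = +0.0000 N (tension)
  F[4-5] = -0.0000 N (compression)
  Rx@0 = +1779.9000 N
  Ry@0 = +4788.8055 N
  Ry@4 = +1806.9945 N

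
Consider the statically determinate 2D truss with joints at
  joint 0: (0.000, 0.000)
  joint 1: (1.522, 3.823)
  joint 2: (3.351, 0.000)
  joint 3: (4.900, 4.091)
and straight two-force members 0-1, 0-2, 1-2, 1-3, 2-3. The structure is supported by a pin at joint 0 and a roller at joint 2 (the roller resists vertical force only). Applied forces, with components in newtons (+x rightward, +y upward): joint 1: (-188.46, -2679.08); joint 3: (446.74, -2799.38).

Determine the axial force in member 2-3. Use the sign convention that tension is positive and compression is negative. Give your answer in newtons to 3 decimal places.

-3125.104

N=4 nodes, M=5 members, R=3 reactions → 2N=8, M+R=8
member 0 (0-1): L=4.1148, (cx,cy)=(0.3699,0.9291)
member 1 (0-2): L=3.3510, (cx,cy)=(1.0000,0.0000)
member 2 (1-2): L=4.2380, (cx,cy)=(0.4316,-0.9021)
member 3 (1-3): L=3.3886, (cx,cy)=(0.9969,0.0791)
member 4 (2-3): L=4.3744, (cx,cy)=(0.3541,0.9352)
solve A·x = −loads:
  F[0-1] = +174.5176 N (tension)
  F[0-2] = +193.7291 N (tension)
  F[1-2] = -3013.0231 N (compression)
  F[1-3] = +1558.2294 N (tension)
  F[2-3] = -3125.1043 N (compression)
  Rx@0 = -258.2800 N
  Ry@0 = -162.1406 N
  Ry@2 = +5640.6006 N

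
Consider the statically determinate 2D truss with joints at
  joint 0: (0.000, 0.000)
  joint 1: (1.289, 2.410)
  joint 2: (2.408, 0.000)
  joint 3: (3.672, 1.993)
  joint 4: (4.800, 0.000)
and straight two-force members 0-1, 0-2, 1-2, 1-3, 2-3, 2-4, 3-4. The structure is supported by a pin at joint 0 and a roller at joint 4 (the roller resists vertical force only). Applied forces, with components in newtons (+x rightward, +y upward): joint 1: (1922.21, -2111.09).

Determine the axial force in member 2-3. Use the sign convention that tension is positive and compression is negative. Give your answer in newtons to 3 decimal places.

N=5 nodes, M=7 members, R=3 reactions → 2N=10, M+R=10
member 0 (0-1): L=2.7331, (cx,cy)=(0.4716,0.8818)
member 1 (0-2): L=2.4080, (cx,cy)=(1.0000,0.0000)
member 2 (1-2): L=2.6571, (cx,cy)=(0.4211,-0.9070)
member 3 (1-3): L=2.4192, (cx,cy)=(0.9850,-0.1724)
member 4 (2-3): L=2.3600, (cx,cy)=(0.5356,0.8445)
member 5 (2-4): L=2.3920, (cx,cy)=(1.0000,0.0000)
member 6 (3-4): L=2.2901, (cx,cy)=(0.4926,-0.8703)
solve A·x = −loads:
  F[0-1] = -656.6885 N (compression)
  F[0-2] = +2231.9256 N (tension)
  F[1-2] = -1369.8010 N (compression)
  F[1-3] = -1680.2055 N (compression)
  F[2-3] = +1471.2094 N (tension)
  F[2-4] = +867.0971 N (tension)
  F[3-4] = -1760.3859 N (compression)
  Rx@0 = -1922.2100 N
  Ry@0 = +579.0648 N
  Ry@4 = +1532.0252 N

1471.209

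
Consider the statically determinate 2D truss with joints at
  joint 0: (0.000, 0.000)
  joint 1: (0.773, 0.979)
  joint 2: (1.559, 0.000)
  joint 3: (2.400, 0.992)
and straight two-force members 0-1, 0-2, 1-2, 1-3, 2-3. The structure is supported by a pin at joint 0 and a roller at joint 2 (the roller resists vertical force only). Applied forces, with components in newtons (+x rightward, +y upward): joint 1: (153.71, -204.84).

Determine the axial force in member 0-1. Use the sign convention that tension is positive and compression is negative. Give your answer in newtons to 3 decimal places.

N=4 nodes, M=5 members, R=3 reactions → 2N=8, M+R=8
member 0 (0-1): L=1.2474, (cx,cy)=(0.6197,0.7848)
member 1 (0-2): L=1.5590, (cx,cy)=(1.0000,0.0000)
member 2 (1-2): L=1.2555, (cx,cy)=(0.6261,-0.7798)
member 3 (1-3): L=1.6271, (cx,cy)=(1.0000,0.0080)
member 4 (2-3): L=1.3005, (cx,cy)=(0.6467,0.7628)
solve A·x = −loads:
  F[0-1] = -8.5996 N (compression)
  F[0-2] = +159.0391 N (tension)
  F[1-2] = -254.0342 N (compression)
  F[1-3] = -0.0000 N (compression)
  F[2-3] = -0.0000 N (compression)
  Rx@0 = -153.7100 N
  Ry@0 = +6.7493 N
  Ry@2 = +198.0907 N

-8.600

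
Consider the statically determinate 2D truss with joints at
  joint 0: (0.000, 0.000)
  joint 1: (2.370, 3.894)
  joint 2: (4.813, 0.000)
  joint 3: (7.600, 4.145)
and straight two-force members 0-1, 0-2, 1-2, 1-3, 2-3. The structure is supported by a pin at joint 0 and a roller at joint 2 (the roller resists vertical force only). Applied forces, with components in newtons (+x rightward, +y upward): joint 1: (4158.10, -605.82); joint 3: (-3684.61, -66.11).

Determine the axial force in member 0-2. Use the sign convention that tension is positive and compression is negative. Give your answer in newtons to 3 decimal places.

521.143

N=4 nodes, M=5 members, R=3 reactions → 2N=8, M+R=8
member 0 (0-1): L=4.5585, (cx,cy)=(0.5199,0.8542)
member 1 (0-2): L=4.8130, (cx,cy)=(1.0000,0.0000)
member 2 (1-2): L=4.5969, (cx,cy)=(0.5314,-0.8471)
member 3 (1-3): L=5.2360, (cx,cy)=(0.9989,0.0479)
member 4 (2-3): L=4.9948, (cx,cy)=(0.5580,0.8299)
solve A·x = −loads:
  F[0-1] = -91.6570 N (compression)
  F[0-2] = +521.1429 N (tension)
  F[1-2] = -835.8584 N (compression)
  F[1-3] = -3765.8695 N (compression)
  F[2-3] = +137.8733 N (tension)
  Rx@0 = -473.4900 N
  Ry@0 = +78.2956 N
  Ry@2 = +593.6344 N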